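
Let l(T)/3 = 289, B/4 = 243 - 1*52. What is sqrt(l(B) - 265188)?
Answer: 3*I*sqrt(29369) ≈ 514.12*I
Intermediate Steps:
B = 764 (B = 4*(243 - 1*52) = 4*(243 - 52) = 4*191 = 764)
l(T) = 867 (l(T) = 3*289 = 867)
sqrt(l(B) - 265188) = sqrt(867 - 265188) = sqrt(-264321) = 3*I*sqrt(29369)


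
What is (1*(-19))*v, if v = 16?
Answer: -304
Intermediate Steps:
(1*(-19))*v = (1*(-19))*16 = -19*16 = -304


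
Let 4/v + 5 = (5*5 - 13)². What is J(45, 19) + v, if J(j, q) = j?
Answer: 6259/139 ≈ 45.029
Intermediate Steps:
v = 4/139 (v = 4/(-5 + (5*5 - 13)²) = 4/(-5 + (25 - 13)²) = 4/(-5 + 12²) = 4/(-5 + 144) = 4/139 ≈ 0.028777)
J(45, 19) + v = 45 + 4/139 = 6259/139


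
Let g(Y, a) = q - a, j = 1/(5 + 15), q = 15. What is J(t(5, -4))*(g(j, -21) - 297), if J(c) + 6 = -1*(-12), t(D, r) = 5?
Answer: -1566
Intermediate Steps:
j = 1/20 ≈ 0.050000
g(Y, a) = 15 - a
J(c) = 6 (J(c) = -6 - 1*(-12) = -6 + 12 = 6)
J(t(5, -4))*(g(j, -21) - 297) = 6*((15 - 1*(-21)) - 297) = 6*((15 + 21) - 297) = 6*(36 - 297) = 6*(-261) = -1566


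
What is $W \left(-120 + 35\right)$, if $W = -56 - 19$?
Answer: $6375$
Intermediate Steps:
$W = -75$ ($W = -56 - 19 = -75$)
$W \left(-120 + 35\right) = - 75 \left(-120 + 35\right) = \left(-75\right) \left(-85\right) = 6375$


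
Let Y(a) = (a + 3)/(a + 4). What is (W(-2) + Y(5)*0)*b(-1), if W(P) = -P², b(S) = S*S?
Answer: -4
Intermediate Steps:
b(S) = S²
Y(a) = (3 + a)/(4 + a)
(W(-2) + Y(5)*0)*b(-1) = (-1*(-2)² + ((3 + 5)/(4 + 5))*0)*(-1)² = (-1*4 + (8/9)*0)*1 = (-4 + ((⅑)*8)*0)*1 = (-4 + (8/9)*0)*1 = (-4 + 0)*1 = -4*1 = -4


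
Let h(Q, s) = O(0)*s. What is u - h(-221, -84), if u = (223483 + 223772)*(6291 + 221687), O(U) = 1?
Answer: 101964300474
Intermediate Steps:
u = 101964300390 (u = 447255*227978 = 101964300390)
h(Q, s) = s (h(Q, s) = 1*s = s)
u - h(-221, -84) = 101964300390 - 1*(-84) = 101964300390 + 84 = 101964300474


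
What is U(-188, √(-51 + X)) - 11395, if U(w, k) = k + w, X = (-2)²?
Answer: -11583 + I*√47 ≈ -11583.0 + 6.8557*I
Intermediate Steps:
X = 4
U(-188, √(-51 + X)) - 11395 = (√(-51 + 4) - 188) - 11395 = (√(-47) - 188) - 11395 = (I*√47 - 188) - 11395 = (-188 + I*√47) - 11395 = -11583 + I*√47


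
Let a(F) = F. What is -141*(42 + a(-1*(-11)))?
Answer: -7473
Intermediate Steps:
-141*(42 + a(-1*(-11))) = -141*(42 - 1*(-11)) = -141*(42 + 11) = -141*53 = -7473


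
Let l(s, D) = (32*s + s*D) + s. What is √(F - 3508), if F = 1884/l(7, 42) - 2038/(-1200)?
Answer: I*√617878590/420 ≈ 59.184*I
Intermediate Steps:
l(s, D) = 33*s + D*s (l(s, D) = (32*s + D*s) + s = 33*s + D*s)
F = 4441/840 (F = 1884/((7*(33 + 42))) - 2038/(-1200) = 1884/((7*75)) - 2038*(-1/1200) = 1884/525 + 1019/600 = 1884*(1/525) + 1019/600 = 628/175 + 1019/600 = 4441/840 ≈ 5.2869)
√(F - 3508) = √(4441/840 - 3508) = √(-2942279/840) = I*√617878590/420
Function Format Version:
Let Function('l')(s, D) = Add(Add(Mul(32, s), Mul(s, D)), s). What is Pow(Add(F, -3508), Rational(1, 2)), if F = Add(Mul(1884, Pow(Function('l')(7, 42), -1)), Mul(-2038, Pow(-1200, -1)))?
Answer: Mul(Rational(1, 420), I, Pow(617878590, Rational(1, 2))) ≈ Mul(59.184, I)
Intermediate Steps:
Function('l')(s, D) = Add(Mul(33, s), Mul(D, s)) (Function('l')(s, D) = Add(Add(Mul(32, s), Mul(D, s)), s) = Add(Mul(33, s), Mul(D, s)))
F = Rational(4441, 840) (F = Add(Mul(1884, Pow(Mul(7, Add(33, 42)), -1)), Mul(-2038, Pow(-1200, -1))) = Add(Mul(1884, Pow(Mul(7, 75), -1)), Mul(-2038, Rational(-1, 1200))) = Add(Mul(1884, Pow(525, -1)), Rational(1019, 600)) = Add(Mul(1884, Rational(1, 525)), Rational(1019, 600)) = Add(Rational(628, 175), Rational(1019, 600)) = Rational(4441, 840) ≈ 5.2869)
Pow(Add(F, -3508), Rational(1, 2)) = Pow(Add(Rational(4441, 840), -3508), Rational(1, 2)) = Pow(Rational(-2942279, 840), Rational(1, 2)) = Mul(Rational(1, 420), I, Pow(617878590, Rational(1, 2)))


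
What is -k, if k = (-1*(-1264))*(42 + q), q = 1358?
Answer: -1769600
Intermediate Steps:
k = 1769600 (k = (-1*(-1264))*(42 + 1358) = 1264*1400 = 1769600)
-k = -1*1769600 = -1769600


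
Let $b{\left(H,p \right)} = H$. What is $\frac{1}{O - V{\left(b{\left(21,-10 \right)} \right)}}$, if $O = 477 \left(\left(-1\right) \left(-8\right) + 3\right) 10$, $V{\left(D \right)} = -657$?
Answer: $\frac{1}{53127} \approx 1.8823 \cdot 10^{-5}$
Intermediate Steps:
$O = 52470$ ($O = 477 \left(8 + 3\right) 10 = 477 \cdot 11 \cdot 10 = 477 \cdot 110 = 52470$)
$\frac{1}{O - V{\left(b{\left(21,-10 \right)} \right)}} = \frac{1}{52470 - -657} = \frac{1}{52470 + 657} = \frac{1}{53127}$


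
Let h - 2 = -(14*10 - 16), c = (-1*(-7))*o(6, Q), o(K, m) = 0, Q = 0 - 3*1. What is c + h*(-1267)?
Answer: 154574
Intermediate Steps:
Q = -3 (Q = 0 - 3 = -3)
c = 0 (c = -1*(-7)*0 = 7*0 = 0)
h = -122 (h = 2 - (14*10 - 16) = 2 - (140 - 16) = 2 - 1*124 = 2 - 124 = -122)
c + h*(-1267) = 0 - 122*(-1267) = 0 + 154574 = 154574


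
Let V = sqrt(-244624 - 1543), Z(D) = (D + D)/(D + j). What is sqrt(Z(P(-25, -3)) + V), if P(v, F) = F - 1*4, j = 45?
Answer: sqrt(-133 + 361*I*sqrt(246167))/19 ≈ 15.745 + 15.756*I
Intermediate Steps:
P(v, F) = -4 + F (P(v, F) = F - 4 = -4 + F)
Z(D) = 2*D/(45 + D) (Z(D) = (D + D)/(D + 45) = (2*D)/(45 + D) = 2*D/(45 + D))
V = I*sqrt(246167) (V = sqrt(-246167) = I*sqrt(246167) ≈ 496.15*I)
sqrt(Z(P(-25, -3)) + V) = sqrt(2*(-4 - 3)/(45 + (-4 - 3)) + I*sqrt(246167)) = sqrt(2*(-7)/(45 - 7) + I*sqrt(246167)) = sqrt(2*(-7)/38 + I*sqrt(246167)) = sqrt(2*(-7)*(1/38) + I*sqrt(246167)) = sqrt(-7/19 + I*sqrt(246167))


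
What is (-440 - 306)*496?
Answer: -370016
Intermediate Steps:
(-440 - 306)*496 = -746*496 = -370016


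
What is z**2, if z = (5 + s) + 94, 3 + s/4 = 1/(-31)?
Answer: 7252249/961 ≈ 7546.6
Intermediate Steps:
s = -376/31 (s = -12 + 4/(-31) = -12 + 4*(-1/31) = -12 - 4/31 = -376/31 ≈ -12.129)
z = 2693/31 (z = (5 - 376/31) + 94 = -221/31 + 94 = 2693/31 ≈ 86.871)
z**2 = (2693/31)**2 = 7252249/961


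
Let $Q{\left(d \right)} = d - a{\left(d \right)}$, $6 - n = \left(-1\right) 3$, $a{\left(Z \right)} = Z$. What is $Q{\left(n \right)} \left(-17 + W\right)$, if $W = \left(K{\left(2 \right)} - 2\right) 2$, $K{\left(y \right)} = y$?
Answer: $0$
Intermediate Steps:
$W = 0$ ($W = \left(2 - 2\right) 2 = 0 \cdot 2 = 0$)
$n = 9$ ($n = 6 - \left(-1\right) 3 = 6 - -3 = 6 + 3 = 9$)
$Q{\left(d \right)} = 0$ ($Q{\left(d \right)} = d - d = 0$)
$Q{\left(n \right)} \left(-17 + W\right) = 0 \left(-17 + 0\right) = 0 \left(-17\right) = 0$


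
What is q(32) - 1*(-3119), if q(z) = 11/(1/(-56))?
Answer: 2503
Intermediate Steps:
q(z) = -616 (q(z) = 11/(-1/56) = 11*(-56) = -616)
q(32) - 1*(-3119) = -616 - 1*(-3119) = -616 + 3119 = 2503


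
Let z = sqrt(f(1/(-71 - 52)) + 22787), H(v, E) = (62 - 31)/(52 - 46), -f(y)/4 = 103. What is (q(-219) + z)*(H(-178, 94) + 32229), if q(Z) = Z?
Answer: -14118565/2 + 967025*sqrt(895)/6 ≈ -2.2376e+6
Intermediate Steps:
f(y) = -412 (f(y) = -4*103 = -412)
H(v, E) = 31/6
z = 5*sqrt(895) (z = sqrt(-412 + 22787) = sqrt(22375) = 5*sqrt(895) ≈ 149.58)
(q(-219) + z)*(H(-178, 94) + 32229) = (-219 + 5*sqrt(895))*(31/6 + 32229) = (-219 + 5*sqrt(895))*(193405/6) = -14118565/2 + 967025*sqrt(895)/6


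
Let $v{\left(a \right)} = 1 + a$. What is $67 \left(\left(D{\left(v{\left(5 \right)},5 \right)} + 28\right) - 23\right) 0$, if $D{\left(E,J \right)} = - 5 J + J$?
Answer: $0$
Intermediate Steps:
$D{\left(E,J \right)} = - 4 J$
$67 \left(\left(D{\left(v{\left(5 \right)},5 \right)} + 28\right) - 23\right) 0 = 67 \left(\left(\left(-4\right) 5 + 28\right) - 23\right) 0 = 67 \left(\left(-20 + 28\right) - 23\right) 0 = 67 \left(8 - 23\right) 0 = 67 \left(-15\right) 0 = \left(-1005\right) 0 = 0$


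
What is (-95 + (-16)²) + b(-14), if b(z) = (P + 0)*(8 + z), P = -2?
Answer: 173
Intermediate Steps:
b(z) = -16 - 2*z (b(z) = (-2 + 0)*(8 + z) = -2*(8 + z) = -16 - 2*z)
(-95 + (-16)²) + b(-14) = (-95 + (-16)²) + (-16 - 2*(-14)) = (-95 + 256) + (-16 + 28) = 161 + 12 = 173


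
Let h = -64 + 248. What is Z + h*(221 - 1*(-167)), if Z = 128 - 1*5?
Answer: 71515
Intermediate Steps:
h = 184
Z = 123 (Z = 128 - 5 = 123)
Z + h*(221 - 1*(-167)) = 123 + 184*(221 - 1*(-167)) = 123 + 184*(221 + 167) = 123 + 184*388 = 123 + 71392 = 71515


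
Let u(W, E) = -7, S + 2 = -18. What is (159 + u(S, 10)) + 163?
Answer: 315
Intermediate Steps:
S = -20 (S = -2 - 18 = -20)
(159 + u(S, 10)) + 163 = (159 - 7) + 163 = 152 + 163 = 315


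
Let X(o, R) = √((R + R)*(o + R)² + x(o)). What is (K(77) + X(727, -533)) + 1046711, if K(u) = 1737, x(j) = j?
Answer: 1048448 + I*√40119249 ≈ 1.0484e+6 + 6334.0*I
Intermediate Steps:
X(o, R) = √(o + 2*R*(R + o)²) (X(o, R) = √((R + R)*(o + R)² + o) = √((2*R)*(R + o)² + o) = √(2*R*(R + o)² + o) = √(o + 2*R*(R + o)²))
(K(77) + X(727, -533)) + 1046711 = (1737 + √(727 + 2*(-533)*(-533 + 727)²)) + 1046711 = (1737 + √(727 + 2*(-533)*194²)) + 1046711 = (1737 + √(727 + 2*(-533)*37636)) + 1046711 = (1737 + √(727 - 40119976)) + 1046711 = (1737 + √(-40119249)) + 1046711 = (1737 + I*√40119249) + 1046711 = 1048448 + I*√40119249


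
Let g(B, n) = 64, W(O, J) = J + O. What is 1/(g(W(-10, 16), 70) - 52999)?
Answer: -1/52935 ≈ -1.8891e-5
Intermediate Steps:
1/(g(W(-10, 16), 70) - 52999) = 1/(64 - 52999) = 1/(-52935) = -1/52935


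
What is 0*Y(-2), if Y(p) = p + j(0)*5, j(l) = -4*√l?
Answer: 0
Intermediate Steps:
Y(p) = p (Y(p) = p - 4*√0*5 = p - 4*0*5 = p + 0*5 = p + 0 = p)
0*Y(-2) = 0*(-2) = 0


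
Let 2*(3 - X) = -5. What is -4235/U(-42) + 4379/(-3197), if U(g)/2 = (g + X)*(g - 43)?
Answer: -8142198/3967477 ≈ -2.0522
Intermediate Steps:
X = 11/2 (X = 3 - ½*(-5) = 3 + 5/2 = 11/2 ≈ 5.5000)
U(g) = 2*(-43 + g)*(11/2 + g) (U(g) = 2*((g + 11/2)*(g - 43)) = 2*((11/2 + g)*(-43 + g)) = 2*((-43 + g)*(11/2 + g)) = 2*(-43 + g)*(11/2 + g))
-4235/U(-42) + 4379/(-3197) = -4235/(-473 - 75*(-42) + 2*(-42)²) + 4379/(-3197) = -4235/(-473 + 3150 + 2*1764) + 4379*(-1/3197) = -4235/(-473 + 3150 + 3528) - 4379/3197 = -4235/6205 - 4379/3197 = -4235*1/6205 - 4379/3197 = -847/1241 - 4379/3197 = -8142198/3967477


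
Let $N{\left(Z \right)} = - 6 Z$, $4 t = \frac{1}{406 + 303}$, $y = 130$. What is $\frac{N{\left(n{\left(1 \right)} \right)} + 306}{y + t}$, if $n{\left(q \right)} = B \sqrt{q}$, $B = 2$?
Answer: $\frac{833784}{368681} \approx 2.2615$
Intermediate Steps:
$n{\left(q \right)} = 2 \sqrt{q}$
$t = \frac{1}{2836}$ ($t = \frac{1}{4 \left(406 + 303\right)} = \frac{1}{4 \cdot 709} = \frac{1}{4} \cdot \frac{1}{709} = \frac{1}{2836} \approx 0.00035261$)
$\frac{N{\left(n{\left(1 \right)} \right)} + 306}{y + t} = \frac{- 6 \cdot 2 \sqrt{1} + 306}{130 + \frac{1}{2836}} = \frac{- 6 \cdot 2 \cdot 1 + 306}{\frac{368681}{2836}} = \frac{2836 \left(\left(-6\right) 2 + 306\right)}{368681} = \frac{2836 \left(-12 + 306\right)}{368681} = \frac{2836}{368681} \cdot 294 = \frac{833784}{368681}$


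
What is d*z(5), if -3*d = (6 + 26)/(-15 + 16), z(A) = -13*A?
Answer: 2080/3 ≈ 693.33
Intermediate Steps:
d = -32/3 (d = -(6 + 26)/(3*(-15 + 16)) = -32/(3*1) = -32/3 ≈ -10.667)
d*z(5) = -(-416)*5/3 = -32/3*(-65) = 2080/3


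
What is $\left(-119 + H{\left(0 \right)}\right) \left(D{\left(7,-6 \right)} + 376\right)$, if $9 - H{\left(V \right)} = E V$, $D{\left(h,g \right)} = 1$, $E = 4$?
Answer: $-41470$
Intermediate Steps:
$H{\left(V \right)} = 9 - 4 V$
$\left(-119 + H{\left(0 \right)}\right) \left(D{\left(7,-6 \right)} + 376\right) = \left(-119 + \left(9 - 0\right)\right) \left(1 + 376\right) = \left(-119 + \left(9 + 0\right)\right) 377 = \left(-119 + 9\right) 377 = \left(-110\right) 377 = -41470$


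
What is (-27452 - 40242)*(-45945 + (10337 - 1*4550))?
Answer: 2718455652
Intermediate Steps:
(-27452 - 40242)*(-45945 + (10337 - 1*4550)) = -67694*(-45945 + (10337 - 4550)) = -67694*(-45945 + 5787) = -67694*(-40158) = 2718455652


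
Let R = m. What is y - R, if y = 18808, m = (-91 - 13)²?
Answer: 7992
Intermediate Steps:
m = 10816 (m = (-104)² = 10816)
R = 10816
y - R = 18808 - 1*10816 = 18808 - 10816 = 7992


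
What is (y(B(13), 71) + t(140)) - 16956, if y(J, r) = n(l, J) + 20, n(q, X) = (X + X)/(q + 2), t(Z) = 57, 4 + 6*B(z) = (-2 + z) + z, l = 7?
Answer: -455713/27 ≈ -16878.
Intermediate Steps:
B(z) = -1 + z/3 (B(z) = -⅔ + ((-2 + z) + z)/6 = -⅔ + (-2 + 2*z)/6 = -⅔ + (-⅓ + z/3) = -1 + z/3)
n(q, X) = 2*X/(2 + q) (n(q, X) = (2*X)/(2 + q) = 2*X/(2 + q))
y(J, r) = 20 + 2*J/9 (y(J, r) = 2*J/(2 + 7) + 20 = 2*J/9 + 20 = 20 + 2*J/9)
(y(B(13), 71) + t(140)) - 16956 = ((20 + 2*(-1 + (⅓)*13)/9) + 57) - 16956 = ((20 + 2*(-1 + 13/3)/9) + 57) - 16956 = ((20 + (2/9)*(10/3)) + 57) - 16956 = ((20 + 20/27) + 57) - 16956 = (560/27 + 57) - 16956 = 2099/27 - 16956 = -455713/27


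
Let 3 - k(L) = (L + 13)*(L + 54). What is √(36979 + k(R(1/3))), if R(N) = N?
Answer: √326318/3 ≈ 190.41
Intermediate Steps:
k(L) = 3 - (13 + L)*(54 + L) (k(L) = 3 - (L + 13)*(L + 54) = 3 - (13 + L)*(54 + L))
√(36979 + k(R(1/3))) = √(36979 + (-699 - (1/3)² - 67/3)) = √(36979 + (-699 - (⅓)² - 67*⅓)) = √(36979 + (-699 - 1*⅑ - 67/3)) = √(36979 + (-699 - ⅑ - 67/3)) = √(36979 - 6493/9) = √(326318/9) = √326318/3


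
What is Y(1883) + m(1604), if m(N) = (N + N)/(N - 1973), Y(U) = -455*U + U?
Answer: -315454666/369 ≈ -8.5489e+5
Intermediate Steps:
Y(U) = -454*U
m(N) = 2*N/(-1973 + N) (m(N) = (2*N)/(-1973 + N) = 2*N/(-1973 + N))
Y(1883) + m(1604) = -454*1883 + 2*1604/(-1973 + 1604) = -854882 + 2*1604/(-369) = -854882 + 2*1604*(-1/369) = -854882 - 3208/369 = -315454666/369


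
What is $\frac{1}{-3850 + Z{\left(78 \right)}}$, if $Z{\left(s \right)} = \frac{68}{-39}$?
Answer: $- \frac{39}{150218} \approx -0.00025962$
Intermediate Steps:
$Z{\left(s \right)} = - \frac{68}{39}$ ($Z{\left(s \right)} = 68 \left(- \frac{1}{39}\right) = - \frac{68}{39}$)
$\frac{1}{-3850 + Z{\left(78 \right)}} = \frac{1}{-3850 - \frac{68}{39}} = \frac{1}{- \frac{150218}{39}} = - \frac{39}{150218}$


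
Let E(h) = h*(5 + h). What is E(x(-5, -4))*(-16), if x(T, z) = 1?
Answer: -96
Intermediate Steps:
E(x(-5, -4))*(-16) = (1*(5 + 1))*(-16) = (1*6)*(-16) = 6*(-16) = -96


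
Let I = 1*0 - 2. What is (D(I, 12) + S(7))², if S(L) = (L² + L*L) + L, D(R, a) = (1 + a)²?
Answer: 75076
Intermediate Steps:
I = -2 (I = 0 - 2 = -2)
S(L) = L + 2*L² (S(L) = (L² + L²) + L = 2*L² + L = L + 2*L²)
(D(I, 12) + S(7))² = ((1 + 12)² + 7*(1 + 2*7))² = (13² + 7*(1 + 14))² = (169 + 7*15)² = (169 + 105)² = 274² = 75076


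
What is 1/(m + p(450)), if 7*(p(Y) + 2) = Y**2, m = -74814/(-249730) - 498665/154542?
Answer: 135078207810/3906954032690963 ≈ 3.4574e-5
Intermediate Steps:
m = -56484852631/19296886830 (m = -74814*(-1/249730) - 498665*1/154542 = 37407/124865 - 498665/154542 = -56484852631/19296886830 ≈ -2.9271)
p(Y) = -2 + Y**2/7
1/(m + p(450)) = 1/(-56484852631/19296886830 + (-2 + (1/7)*450**2)) = 1/(-56484852631/19296886830 + (-2 + (1/7)*202500)) = 1/(-56484852631/19296886830 + (-2 + 202500/7)) = 1/(-56484852631/19296886830 + 202486/7) = 1/(3906954032690963/135078207810) = 135078207810/3906954032690963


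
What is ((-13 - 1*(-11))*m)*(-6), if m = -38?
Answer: -456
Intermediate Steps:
((-13 - 1*(-11))*m)*(-6) = ((-13 - 1*(-11))*(-38))*(-6) = ((-13 + 11)*(-38))*(-6) = -2*(-38)*(-6) = 76*(-6) = -456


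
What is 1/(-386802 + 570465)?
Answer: 1/183663 ≈ 5.4448e-6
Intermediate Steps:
1/(-386802 + 570465) = 1/183663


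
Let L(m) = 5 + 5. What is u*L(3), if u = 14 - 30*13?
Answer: -3760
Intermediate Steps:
L(m) = 10
u = -376 (u = 14 - 390 = -376)
u*L(3) = -376*10 = -3760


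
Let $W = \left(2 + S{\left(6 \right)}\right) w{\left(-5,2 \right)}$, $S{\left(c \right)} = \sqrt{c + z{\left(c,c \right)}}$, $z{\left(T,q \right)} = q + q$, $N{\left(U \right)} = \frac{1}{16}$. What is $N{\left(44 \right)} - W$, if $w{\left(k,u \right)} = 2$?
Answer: $- \frac{63}{16} - 6 \sqrt{2} \approx -12.423$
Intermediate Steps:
$N{\left(U \right)} = \frac{1}{16}$
$z{\left(T,q \right)} = 2 q$
$S{\left(c \right)} = \sqrt{3} \sqrt{c}$ ($S{\left(c \right)} = \sqrt{c + 2 c} = \sqrt{3 c} = \sqrt{3} \sqrt{c}$)
$W = 4 + 6 \sqrt{2}$ ($W = \left(2 + \sqrt{3} \sqrt{6}\right) 2 = \left(2 + 3 \sqrt{2}\right) 2 = 4 + 6 \sqrt{2} \approx 12.485$)
$N{\left(44 \right)} - W = \frac{1}{16} - \left(4 + 6 \sqrt{2}\right) = - \frac{63}{16} - 6 \sqrt{2}$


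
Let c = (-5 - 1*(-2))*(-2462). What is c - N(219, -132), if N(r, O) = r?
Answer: 7167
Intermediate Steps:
c = 7386 (c = (-5 + 2)*(-2462) = -3*(-2462) = 7386)
c - N(219, -132) = 7386 - 1*219 = 7386 - 219 = 7167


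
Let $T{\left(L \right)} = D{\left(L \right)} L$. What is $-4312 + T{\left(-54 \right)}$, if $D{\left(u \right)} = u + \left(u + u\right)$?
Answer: $4436$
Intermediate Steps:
$D{\left(u \right)} = 3 u$ ($D{\left(u \right)} = u + 2 u = 3 u$)
$T{\left(L \right)} = 3 L^{2}$ ($T{\left(L \right)} = 3 L L = 3 L^{2}$)
$-4312 + T{\left(-54 \right)} = -4312 + 3 \left(-54\right)^{2} = -4312 + 3 \cdot 2916 = -4312 + 8748 = 4436$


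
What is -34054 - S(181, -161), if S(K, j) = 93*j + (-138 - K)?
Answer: -18762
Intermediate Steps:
S(K, j) = -138 - K + 93*j
-34054 - S(181, -161) = -34054 - (-138 - 1*181 + 93*(-161)) = -34054 - (-138 - 181 - 14973) = -34054 - 1*(-15292) = -34054 + 15292 = -18762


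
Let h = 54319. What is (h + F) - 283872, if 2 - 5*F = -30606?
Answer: -1117157/5 ≈ -2.2343e+5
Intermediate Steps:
F = 30608/5 (F = ⅖ - ⅕*(-30606) = ⅖ + 30606/5 = 30608/5 ≈ 6121.6)
(h + F) - 283872 = (54319 + 30608/5) - 283872 = 302203/5 - 283872 = -1117157/5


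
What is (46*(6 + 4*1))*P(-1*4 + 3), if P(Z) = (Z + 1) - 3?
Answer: -1380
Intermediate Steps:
P(Z) = -2 + Z (P(Z) = (1 + Z) - 3 = -2 + Z)
(46*(6 + 4*1))*P(-1*4 + 3) = (46*(6 + 4*1))*(-2 + (-1*4 + 3)) = (46*(6 + 4))*(-2 + (-4 + 3)) = (46*10)*(-2 - 1) = 460*(-3) = -1380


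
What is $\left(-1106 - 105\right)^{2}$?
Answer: $1466521$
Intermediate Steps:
$\left(-1106 - 105\right)^{2} = \left(-1211\right)^{2} = 1466521$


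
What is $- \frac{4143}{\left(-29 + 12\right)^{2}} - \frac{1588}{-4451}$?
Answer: $- \frac{17981561}{1286339} \approx -13.979$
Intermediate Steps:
$- \frac{4143}{\left(-29 + 12\right)^{2}} - \frac{1588}{-4451} = - \frac{4143}{\left(-17\right)^{2}} - - \frac{1588}{4451} = - \frac{4143}{289} + \frac{1588}{4451} = - \frac{17981561}{1286339}$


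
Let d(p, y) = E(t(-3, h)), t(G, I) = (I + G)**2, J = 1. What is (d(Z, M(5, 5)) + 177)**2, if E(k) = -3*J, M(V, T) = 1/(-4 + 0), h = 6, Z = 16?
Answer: 30276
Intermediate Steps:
t(G, I) = (G + I)**2
M(V, T) = -1/4 (M(V, T) = 1/(-4) = -1/4)
E(k) = -3 (E(k) = -3*1 = -3)
d(p, y) = -3
(d(Z, M(5, 5)) + 177)**2 = (-3 + 177)**2 = 174**2 = 30276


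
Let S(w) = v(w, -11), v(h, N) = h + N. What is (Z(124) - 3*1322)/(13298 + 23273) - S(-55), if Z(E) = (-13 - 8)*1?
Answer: 2409699/36571 ≈ 65.891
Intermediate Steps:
v(h, N) = N + h
Z(E) = -21 (Z(E) = -21*1 = -21)
S(w) = -11 + w
(Z(124) - 3*1322)/(13298 + 23273) - S(-55) = (-21 - 3*1322)/(13298 + 23273) - (-11 - 55) = (-21 - 3966)/36571 - 1*(-66) = -3987*1/36571 + 66 = -3987/36571 + 66 = 2409699/36571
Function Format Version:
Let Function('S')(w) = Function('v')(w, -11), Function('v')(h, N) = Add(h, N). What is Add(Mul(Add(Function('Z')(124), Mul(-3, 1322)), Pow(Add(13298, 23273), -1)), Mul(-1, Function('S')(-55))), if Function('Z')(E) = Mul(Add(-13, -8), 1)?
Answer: Rational(2409699, 36571) ≈ 65.891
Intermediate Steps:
Function('v')(h, N) = Add(N, h)
Function('Z')(E) = -21 (Function('Z')(E) = Mul(-21, 1) = -21)
Function('S')(w) = Add(-11, w)
Add(Mul(Add(Function('Z')(124), Mul(-3, 1322)), Pow(Add(13298, 23273), -1)), Mul(-1, Function('S')(-55))) = Add(Mul(Add(-21, Mul(-3, 1322)), Pow(Add(13298, 23273), -1)), Mul(-1, Add(-11, -55))) = Add(Mul(Add(-21, -3966), Pow(36571, -1)), Mul(-1, -66)) = Add(Mul(-3987, Rational(1, 36571)), 66) = Add(Rational(-3987, 36571), 66) = Rational(2409699, 36571)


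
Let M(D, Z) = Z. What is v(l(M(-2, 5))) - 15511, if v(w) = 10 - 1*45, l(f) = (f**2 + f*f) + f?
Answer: -15546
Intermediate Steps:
l(f) = f + 2*f**2 (l(f) = (f**2 + f**2) + f = 2*f**2 + f = f + 2*f**2)
v(w) = -35 (v(w) = 10 - 45 = -35)
v(l(M(-2, 5))) - 15511 = -35 - 15511 = -15546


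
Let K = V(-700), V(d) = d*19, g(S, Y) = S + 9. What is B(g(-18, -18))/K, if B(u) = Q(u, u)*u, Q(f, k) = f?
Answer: -81/13300 ≈ -0.0060902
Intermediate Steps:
g(S, Y) = 9 + S
V(d) = 19*d
K = -13300 (K = 19*(-700) = -13300)
B(u) = u² (B(u) = u*u = u²)
B(g(-18, -18))/K = (9 - 18)²/(-13300) = (-9)²*(-1/13300) = 81*(-1/13300) = -81/13300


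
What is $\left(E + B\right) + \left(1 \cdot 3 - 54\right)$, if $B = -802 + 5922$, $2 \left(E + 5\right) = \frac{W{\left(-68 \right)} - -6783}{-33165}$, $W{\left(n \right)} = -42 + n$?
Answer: $\frac{335888447}{66330} \approx 5063.9$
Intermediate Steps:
$E = - \frac{338323}{66330}$ ($E = -5 + \frac{\left(\left(-42 - 68\right) - -6783\right) \frac{1}{-33165}}{2} = -5 + \frac{\left(-110 + 6783\right) \left(- \frac{1}{33165}\right)}{2} = -5 + \frac{6673 \left(- \frac{1}{33165}\right)}{2} = -5 + \frac{1}{2} \left(- \frac{6673}{33165}\right) = -5 - \frac{6673}{66330} = - \frac{338323}{66330} \approx -5.1006$)
$B = 5120$
$\left(E + B\right) + \left(1 \cdot 3 - 54\right) = \left(- \frac{338323}{66330} + 5120\right) + \left(1 \cdot 3 - 54\right) = \frac{339271277}{66330} + \left(3 - 54\right) = \frac{339271277}{66330} - 51 = \frac{335888447}{66330}$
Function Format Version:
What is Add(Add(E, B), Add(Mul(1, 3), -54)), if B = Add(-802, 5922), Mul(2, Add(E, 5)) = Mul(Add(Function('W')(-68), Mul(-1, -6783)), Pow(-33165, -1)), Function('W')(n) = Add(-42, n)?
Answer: Rational(335888447, 66330) ≈ 5063.9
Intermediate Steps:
E = Rational(-338323, 66330) (E = Add(-5, Mul(Rational(1, 2), Mul(Add(Add(-42, -68), Mul(-1, -6783)), Pow(-33165, -1)))) = Add(-5, Mul(Rational(1, 2), Mul(Add(-110, 6783), Rational(-1, 33165)))) = Add(-5, Mul(Rational(1, 2), Mul(6673, Rational(-1, 33165)))) = Add(-5, Mul(Rational(1, 2), Rational(-6673, 33165))) = Add(-5, Rational(-6673, 66330)) = Rational(-338323, 66330) ≈ -5.1006)
B = 5120
Add(Add(E, B), Add(Mul(1, 3), -54)) = Add(Add(Rational(-338323, 66330), 5120), Add(Mul(1, 3), -54)) = Add(Rational(339271277, 66330), Add(3, -54)) = Add(Rational(339271277, 66330), -51) = Rational(335888447, 66330)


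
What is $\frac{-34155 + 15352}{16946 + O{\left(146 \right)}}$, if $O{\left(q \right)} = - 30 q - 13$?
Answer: $- \frac{18803}{12553} \approx -1.4979$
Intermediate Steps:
$O{\left(q \right)} = -13 - 30 q$
$\frac{-34155 + 15352}{16946 + O{\left(146 \right)}} = \frac{-34155 + 15352}{16946 - 4393} = - \frac{18803}{16946 - 4393} = - \frac{18803}{12553}$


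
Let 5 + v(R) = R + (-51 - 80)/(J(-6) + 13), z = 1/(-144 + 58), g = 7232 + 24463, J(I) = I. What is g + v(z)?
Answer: 19066107/602 ≈ 31671.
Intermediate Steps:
g = 31695
z = -1/86 (z = 1/(-86) = -1/86 ≈ -0.011628)
v(R) = -166/7 + R (v(R) = -5 + (R + (-51 - 80)/(-6 + 13)) = -5 + (R - 131/7) = -5 + (-131/7 + R) = -166/7 + R)
g + v(z) = 31695 + (-166/7 - 1/86) = 31695 - 14283/602 = 19066107/602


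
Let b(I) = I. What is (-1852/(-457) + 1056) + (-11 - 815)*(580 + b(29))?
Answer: -229402094/457 ≈ -5.0197e+5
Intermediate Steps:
(-1852/(-457) + 1056) + (-11 - 815)*(580 + b(29)) = (-1852/(-457) + 1056) + (-11 - 815)*(580 + 29) = (-1852*(-1/457) + 1056) - 826*609 = (1852/457 + 1056) - 503034 = 484444/457 - 503034 = -229402094/457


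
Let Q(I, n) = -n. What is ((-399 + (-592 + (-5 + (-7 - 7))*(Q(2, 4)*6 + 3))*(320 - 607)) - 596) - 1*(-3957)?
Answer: 58353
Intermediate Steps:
((-399 + (-592 + (-5 + (-7 - 7))*(Q(2, 4)*6 + 3))*(320 - 607)) - 596) - 1*(-3957) = ((-399 + (-592 + (-5 + (-7 - 7))*(-1*4*6 + 3))*(320 - 607)) - 596) - 1*(-3957) = ((-399 + (-592 + (-5 - 14)*(-4*6 + 3))*(-287)) - 596) + 3957 = ((-399 + (-592 - 19*(-24 + 3))*(-287)) - 596) + 3957 = ((-399 + (-592 - 19*(-21))*(-287)) - 596) + 3957 = ((-399 + (-592 + 399)*(-287)) - 596) + 3957 = ((-399 - 193*(-287)) - 596) + 3957 = ((-399 + 55391) - 596) + 3957 = (54992 - 596) + 3957 = 54396 + 3957 = 58353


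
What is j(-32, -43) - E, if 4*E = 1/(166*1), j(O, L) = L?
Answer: -28553/664 ≈ -43.002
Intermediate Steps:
E = 1/664 (E = 1/(4*((166*1))) = (¼)/166 = (¼)*(1/166) = 1/664 ≈ 0.0015060)
j(-32, -43) - E = -43 - 1*1/664 = -43 - 1/664 = -28553/664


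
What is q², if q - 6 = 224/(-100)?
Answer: 8836/625 ≈ 14.138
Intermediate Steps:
q = 94/25 (q = 6 + 224/(-100) = 6 + 224*(-1/100) = 6 - 56/25 = 94/25 ≈ 3.7600)
q² = (94/25)² = 8836/625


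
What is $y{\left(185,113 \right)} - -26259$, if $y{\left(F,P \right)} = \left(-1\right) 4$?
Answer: $26255$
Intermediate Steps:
$y{\left(F,P \right)} = -4$
$y{\left(185,113 \right)} - -26259 = -4 - -26259 = -4 + 26259 = 26255$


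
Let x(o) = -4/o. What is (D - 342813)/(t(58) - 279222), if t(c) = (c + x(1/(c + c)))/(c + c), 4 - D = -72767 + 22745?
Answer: 585574/558451 ≈ 1.0486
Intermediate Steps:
D = 50026 (D = 4 - (-72767 + 22745) = 4 - 1*(-50022) = 4 + 50022 = 50026)
t(c) = -7/2 (t(c) = (c - 8*c)/(c + c) = (c - 4*2*c)/((2*c)) = (c - 4*2*c)*(1/(2*c)) = (c - 8*c)*(1/(2*c)) = (-7*c)*(1/(2*c)) = -7/2)
(D - 342813)/(t(58) - 279222) = (50026 - 342813)/(-7/2 - 279222) = -292787/(-558451/2) = -292787*(-2/558451) = 585574/558451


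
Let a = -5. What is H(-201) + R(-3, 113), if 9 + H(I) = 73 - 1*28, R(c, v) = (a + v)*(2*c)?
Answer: -612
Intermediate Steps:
R(c, v) = 2*c*(-5 + v) (R(c, v) = (-5 + v)*(2*c) = 2*c*(-5 + v))
H(I) = 36 (H(I) = -9 + (73 - 1*28) = -9 + (73 - 28) = -9 + 45 = 36)
H(-201) + R(-3, 113) = 36 + 2*(-3)*(-5 + 113) = 36 + 2*(-3)*108 = 36 - 648 = -612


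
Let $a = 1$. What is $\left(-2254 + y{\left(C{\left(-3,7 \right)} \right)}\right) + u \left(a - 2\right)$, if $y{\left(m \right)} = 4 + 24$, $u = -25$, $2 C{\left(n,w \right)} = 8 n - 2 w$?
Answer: $-2201$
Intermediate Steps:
$C{\left(n,w \right)} = - w + 4 n$ ($C{\left(n,w \right)} = \frac{8 n - 2 w}{2} = \frac{- 2 w + 8 n}{2} = - w + 4 n$)
$y{\left(m \right)} = 28$
$\left(-2254 + y{\left(C{\left(-3,7 \right)} \right)}\right) + u \left(a - 2\right) = \left(-2254 + 28\right) - 25 \left(1 - 2\right) = -2226 - -25 = -2226 + 25 = -2201$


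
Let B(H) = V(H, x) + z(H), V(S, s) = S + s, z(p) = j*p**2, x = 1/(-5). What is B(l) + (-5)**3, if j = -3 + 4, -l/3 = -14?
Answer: 8404/5 ≈ 1680.8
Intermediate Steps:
x = -1/5 ≈ -0.20000
l = 42 (l = -3*(-14) = 42)
j = 1
z(p) = p**2 (z(p) = 1*p**2 = p**2)
B(H) = -1/5 + H + H**2 (B(H) = (H - 1/5) + H**2 = (-1/5 + H) + H**2 = -1/5 + H + H**2)
B(l) + (-5)**3 = (-1/5 + 42 + 42**2) + (-5)**3 = (-1/5 + 42 + 1764) - 125 = 9029/5 - 125 = 8404/5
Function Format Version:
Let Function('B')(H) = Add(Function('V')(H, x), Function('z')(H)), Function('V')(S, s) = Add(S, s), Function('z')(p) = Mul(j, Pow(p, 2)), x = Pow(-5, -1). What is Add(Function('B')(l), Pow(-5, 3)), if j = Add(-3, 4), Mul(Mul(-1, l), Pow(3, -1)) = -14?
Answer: Rational(8404, 5) ≈ 1680.8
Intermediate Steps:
x = Rational(-1, 5) ≈ -0.20000
l = 42 (l = Mul(-3, -14) = 42)
j = 1
Function('z')(p) = Pow(p, 2) (Function('z')(p) = Mul(1, Pow(p, 2)) = Pow(p, 2))
Function('B')(H) = Add(Rational(-1, 5), H, Pow(H, 2)) (Function('B')(H) = Add(Add(H, Rational(-1, 5)), Pow(H, 2)) = Add(Add(Rational(-1, 5), H), Pow(H, 2)) = Add(Rational(-1, 5), H, Pow(H, 2)))
Add(Function('B')(l), Pow(-5, 3)) = Add(Add(Rational(-1, 5), 42, Pow(42, 2)), Pow(-5, 3)) = Add(Add(Rational(-1, 5), 42, 1764), -125) = Add(Rational(9029, 5), -125) = Rational(8404, 5)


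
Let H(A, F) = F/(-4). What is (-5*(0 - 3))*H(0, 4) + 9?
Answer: -6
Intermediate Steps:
H(A, F) = -F/4 (H(A, F) = F*(-¼) = -F/4)
(-5*(0 - 3))*H(0, 4) + 9 = (-5*(0 - 3))*(-¼*4) + 9 = -5*(-3)*(-1) + 9 = 15*(-1) + 9 = -15 + 9 = -6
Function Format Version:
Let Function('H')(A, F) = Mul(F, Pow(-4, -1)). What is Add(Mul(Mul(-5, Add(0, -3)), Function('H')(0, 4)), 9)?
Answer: -6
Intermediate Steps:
Function('H')(A, F) = Mul(Rational(-1, 4), F) (Function('H')(A, F) = Mul(F, Rational(-1, 4)) = Mul(Rational(-1, 4), F))
Add(Mul(Mul(-5, Add(0, -3)), Function('H')(0, 4)), 9) = Add(Mul(Mul(-5, Add(0, -3)), Mul(Rational(-1, 4), 4)), 9) = Add(Mul(Mul(-5, -3), -1), 9) = Add(Mul(15, -1), 9) = Add(-15, 9) = -6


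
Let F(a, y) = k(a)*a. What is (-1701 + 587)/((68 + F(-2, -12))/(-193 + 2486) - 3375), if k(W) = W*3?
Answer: 2554402/7738795 ≈ 0.33008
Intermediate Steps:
k(W) = 3*W
F(a, y) = 3*a² (F(a, y) = (3*a)*a = 3*a²)
(-1701 + 587)/((68 + F(-2, -12))/(-193 + 2486) - 3375) = (-1701 + 587)/((68 + 3*(-2)²)/(-193 + 2486) - 3375) = -1114/((68 + 3*4)/2293 - 3375) = -1114/((68 + 12)*(1/2293) - 3375) = -1114/(80*(1/2293) - 3375) = -1114/(80/2293 - 3375) = -1114/(-7738795/2293) = -1114*(-2293/7738795) = 2554402/7738795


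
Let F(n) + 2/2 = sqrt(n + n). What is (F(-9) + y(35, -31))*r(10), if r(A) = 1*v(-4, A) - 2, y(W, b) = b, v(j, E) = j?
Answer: 192 - 18*I*sqrt(2) ≈ 192.0 - 25.456*I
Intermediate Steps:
r(A) = -6 (r(A) = 1*(-4) - 2 = -4 - 2 = -6)
F(n) = -1 + sqrt(2)*sqrt(n) (F(n) = -1 + sqrt(n + n) = -1 + sqrt(2*n) = -1 + sqrt(2)*sqrt(n))
(F(-9) + y(35, -31))*r(10) = ((-1 + sqrt(2)*sqrt(-9)) - 31)*(-6) = ((-1 + sqrt(2)*(3*I)) - 31)*(-6) = ((-1 + 3*I*sqrt(2)) - 31)*(-6) = (-32 + 3*I*sqrt(2))*(-6) = 192 - 18*I*sqrt(2)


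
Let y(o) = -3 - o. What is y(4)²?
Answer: 49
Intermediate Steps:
y(4)² = (-3 - 1*4)² = (-3 - 4)² = (-7)² = 49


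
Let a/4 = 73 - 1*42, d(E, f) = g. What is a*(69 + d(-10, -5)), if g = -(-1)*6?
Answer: 9300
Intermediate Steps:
g = 6 (g = -1*(-6) = 6)
d(E, f) = 6
a = 124 (a = 4*(73 - 1*42) = 4*(73 - 42) = 4*31 = 124)
a*(69 + d(-10, -5)) = 124*(69 + 6) = 124*75 = 9300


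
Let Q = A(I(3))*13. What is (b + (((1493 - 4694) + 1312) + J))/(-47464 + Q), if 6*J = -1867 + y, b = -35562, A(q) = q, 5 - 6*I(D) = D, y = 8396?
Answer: 218177/284758 ≈ 0.76618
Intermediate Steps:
I(D) = 5/6 - D/6
Q = 13/3 (Q = (5/6 - 1/6*3)*13 = (5/6 - 1/2)*13 = (1/3)*13 = 13/3 ≈ 4.3333)
J = 6529/6 (J = (-1867 + 8396)/6 = (1/6)*6529 = 6529/6 ≈ 1088.2)
(b + (((1493 - 4694) + 1312) + J))/(-47464 + Q) = (-35562 + (((1493 - 4694) + 1312) + 6529/6))/(-47464 + 13/3) = (-35562 + ((-3201 + 1312) + 6529/6))/(-142379/3) = (-35562 + (-1889 + 6529/6))*(-3/142379) = (-35562 - 4805/6)*(-3/142379) = -218177/6*(-3/142379) = 218177/284758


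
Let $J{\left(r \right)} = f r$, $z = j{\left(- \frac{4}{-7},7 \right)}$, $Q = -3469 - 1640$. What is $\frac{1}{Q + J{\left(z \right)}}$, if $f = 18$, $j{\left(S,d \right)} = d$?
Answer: $- \frac{1}{4983} \approx -0.00020068$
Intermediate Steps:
$Q = -5109$ ($Q = -3469 - 1640 = -5109$)
$z = 7$
$J{\left(r \right)} = 18 r$
$\frac{1}{Q + J{\left(z \right)}} = \frac{1}{-5109 + 18 \cdot 7} = \frac{1}{-5109 + 126} = \frac{1}{-4983} = - \frac{1}{4983}$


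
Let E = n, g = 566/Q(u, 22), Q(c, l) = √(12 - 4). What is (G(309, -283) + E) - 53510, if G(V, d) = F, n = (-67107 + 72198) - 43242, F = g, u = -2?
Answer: -91661 + 283*√2/2 ≈ -91461.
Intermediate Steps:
Q(c, l) = 2*√2 (Q(c, l) = √8 = 2*√2)
g = 283*√2/2 (g = 566/((2*√2)) = 566*(√2/4) = 283*√2/2 ≈ 200.11)
F = 283*√2/2 ≈ 200.11
n = -38151 (n = 5091 - 43242 = -38151)
G(V, d) = 283*√2/2
E = -38151
(G(309, -283) + E) - 53510 = (283*√2/2 - 38151) - 53510 = (-38151 + 283*√2/2) - 53510 = -91661 + 283*√2/2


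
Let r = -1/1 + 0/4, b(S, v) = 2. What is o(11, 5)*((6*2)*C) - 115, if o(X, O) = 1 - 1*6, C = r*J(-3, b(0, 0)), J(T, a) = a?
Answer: 5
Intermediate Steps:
r = -1 (r = -1*1 + 0*(¼) = -1 + 0 = -1)
C = -2 (C = -1*2 = -2)
o(X, O) = -5 (o(X, O) = 1 - 6 = -5)
o(11, 5)*((6*2)*C) - 115 = -5*6*2*(-2) - 115 = -60*(-2) - 115 = -5*(-24) - 115 = 120 - 115 = 5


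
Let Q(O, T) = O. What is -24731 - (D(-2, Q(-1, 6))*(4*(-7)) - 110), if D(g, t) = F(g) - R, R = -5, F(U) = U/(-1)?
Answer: -24425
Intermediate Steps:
F(U) = -U (F(U) = U*(-1) = -U)
D(g, t) = 5 - g (D(g, t) = -g - 1*(-5) = -g + 5 = 5 - g)
-24731 - (D(-2, Q(-1, 6))*(4*(-7)) - 110) = -24731 - ((5 - 1*(-2))*(4*(-7)) - 110) = -24731 - ((5 + 2)*(-28) - 110) = -24731 - (7*(-28) - 110) = -24731 - (-196 - 110) = -24731 - 1*(-306) = -24731 + 306 = -24425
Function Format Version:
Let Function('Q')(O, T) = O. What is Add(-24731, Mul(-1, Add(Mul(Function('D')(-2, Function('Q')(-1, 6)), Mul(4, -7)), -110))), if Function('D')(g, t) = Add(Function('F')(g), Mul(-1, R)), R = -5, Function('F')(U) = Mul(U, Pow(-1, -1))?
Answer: -24425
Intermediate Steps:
Function('F')(U) = Mul(-1, U) (Function('F')(U) = Mul(U, -1) = Mul(-1, U))
Function('D')(g, t) = Add(5, Mul(-1, g)) (Function('D')(g, t) = Add(Mul(-1, g), Mul(-1, -5)) = Add(Mul(-1, g), 5) = Add(5, Mul(-1, g)))
Add(-24731, Mul(-1, Add(Mul(Function('D')(-2, Function('Q')(-1, 6)), Mul(4, -7)), -110))) = Add(-24731, Mul(-1, Add(Mul(Add(5, Mul(-1, -2)), Mul(4, -7)), -110))) = Add(-24731, Mul(-1, Add(Mul(Add(5, 2), -28), -110))) = Add(-24731, Mul(-1, Add(Mul(7, -28), -110))) = Add(-24731, Mul(-1, Add(-196, -110))) = Add(-24731, Mul(-1, -306)) = Add(-24731, 306) = -24425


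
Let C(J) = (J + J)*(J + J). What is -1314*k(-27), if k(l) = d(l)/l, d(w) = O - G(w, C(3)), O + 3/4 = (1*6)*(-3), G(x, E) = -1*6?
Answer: -1241/2 ≈ -620.50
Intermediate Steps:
C(J) = 4*J**2 (C(J) = (2*J)*(2*J) = 4*J**2)
G(x, E) = -6
O = -75/4 (O = -3/4 + (1*6)*(-3) = -3/4 + 6*(-3) = -3/4 - 18 = -75/4 ≈ -18.750)
d(w) = -51/4 (d(w) = -75/4 - 1*(-6) = -75/4 + 6 = -51/4)
k(l) = -51/(4*l)
-1314*k(-27) = -(-33507)/(2*(-27)) = -(-33507)*(-1)/(2*27) = -1314*17/36 = -1241/2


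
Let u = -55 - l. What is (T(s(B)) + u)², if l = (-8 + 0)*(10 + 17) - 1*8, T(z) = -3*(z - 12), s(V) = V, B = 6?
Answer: 34969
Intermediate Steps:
T(z) = 36 - 3*z (T(z) = -3*(-12 + z) = 36 - 3*z)
l = -224 (l = -8*27 - 8 = -216 - 8 = -224)
u = 169 (u = -55 - 1*(-224) = -55 + 224 = 169)
(T(s(B)) + u)² = ((36 - 3*6) + 169)² = ((36 - 18) + 169)² = (18 + 169)² = 187² = 34969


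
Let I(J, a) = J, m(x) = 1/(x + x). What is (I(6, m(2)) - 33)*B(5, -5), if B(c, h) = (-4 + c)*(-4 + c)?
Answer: -27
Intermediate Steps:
m(x) = 1/(2*x)
B(c, h) = (-4 + c)²
(I(6, m(2)) - 33)*B(5, -5) = (6 - 33)*(-4 + 5)² = -27*1² = -27*1 = -27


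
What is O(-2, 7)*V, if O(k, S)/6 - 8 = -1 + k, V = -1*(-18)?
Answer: 540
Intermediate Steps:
V = 18
O(k, S) = 42 + 6*k (O(k, S) = 48 + 6*(-1 + k) = 48 + (-6 + 6*k) = 42 + 6*k)
O(-2, 7)*V = (42 + 6*(-2))*18 = (42 - 12)*18 = 30*18 = 540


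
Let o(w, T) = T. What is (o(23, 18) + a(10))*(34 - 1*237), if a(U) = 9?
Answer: -5481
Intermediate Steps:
(o(23, 18) + a(10))*(34 - 1*237) = (18 + 9)*(34 - 1*237) = 27*(34 - 237) = 27*(-203) = -5481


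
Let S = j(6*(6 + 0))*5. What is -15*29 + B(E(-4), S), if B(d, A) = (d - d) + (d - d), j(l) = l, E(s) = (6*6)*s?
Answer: -435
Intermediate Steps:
E(s) = 36*s
S = 180 (S = (6*(6 + 0))*5 = (6*6)*5 = 36*5 = 180)
B(d, A) = 0 (B(d, A) = 0 + 0 = 0)
-15*29 + B(E(-4), S) = -15*29 + 0 = -435 + 0 = -435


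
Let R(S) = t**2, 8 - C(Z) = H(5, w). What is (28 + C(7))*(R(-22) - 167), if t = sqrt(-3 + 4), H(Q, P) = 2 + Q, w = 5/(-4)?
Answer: -4814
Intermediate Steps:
w = -5/4 (w = 5*(-1/4) = -5/4 ≈ -1.2500)
t = 1 (t = sqrt(1) = 1)
C(Z) = 1 (C(Z) = 8 - (2 + 5) = 8 - 1*7 = 8 - 7 = 1)
R(S) = 1 (R(S) = 1**2 = 1)
(28 + C(7))*(R(-22) - 167) = (28 + 1)*(1 - 167) = 29*(-166) = -4814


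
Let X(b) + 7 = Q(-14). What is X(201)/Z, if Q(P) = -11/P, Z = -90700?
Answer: 87/1269800 ≈ 6.8515e-5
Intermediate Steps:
X(b) = -87/14 (X(b) = -7 - 11/(-14) = -7 - 11*(-1/14) = -7 + 11/14 = -87/14)
X(201)/Z = -87/14/(-90700) = -87/14*(-1/90700) = 87/1269800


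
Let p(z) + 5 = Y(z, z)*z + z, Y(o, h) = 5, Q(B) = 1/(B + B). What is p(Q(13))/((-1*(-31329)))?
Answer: -62/407277 ≈ -0.00015223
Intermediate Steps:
Q(B) = 1/(2*B)
p(z) = -5 + 6*z (p(z) = -5 + (5*z + z) = -5 + 6*z)
p(Q(13))/((-1*(-31329))) = (-5 + 6*((½)/13))/((-1*(-31329))) = (-5 + 6*((½)*(1/13)))/31329 = (-5 + 6*(1/26))*(1/31329) = (-5 + 3/13)*(1/31329) = -62/13*1/31329 = -62/407277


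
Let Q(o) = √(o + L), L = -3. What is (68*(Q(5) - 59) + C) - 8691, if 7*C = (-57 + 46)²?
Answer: -88800/7 + 68*√2 ≈ -12590.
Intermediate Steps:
Q(o) = √(-3 + o) (Q(o) = √(o - 3) = √(-3 + o))
C = 121/7 (C = (-57 + 46)²/7 = (⅐)*(-11)² = (⅐)*121 = 121/7 ≈ 17.286)
(68*(Q(5) - 59) + C) - 8691 = (68*(√(-3 + 5) - 59) + 121/7) - 8691 = (68*(√2 - 59) + 121/7) - 8691 = (68*(-59 + √2) + 121/7) - 8691 = ((-4012 + 68*√2) + 121/7) - 8691 = (-27963/7 + 68*√2) - 8691 = -88800/7 + 68*√2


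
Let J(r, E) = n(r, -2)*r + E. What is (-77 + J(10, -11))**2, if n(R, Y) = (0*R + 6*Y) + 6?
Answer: 21904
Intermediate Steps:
n(R, Y) = 6 + 6*Y (n(R, Y) = (0 + 6*Y) + 6 = 6*Y + 6 = 6 + 6*Y)
J(r, E) = E - 6*r (J(r, E) = (6 + 6*(-2))*r + E = (6 - 12)*r + E = -6*r + E = E - 6*r)
(-77 + J(10, -11))**2 = (-77 + (-11 - 6*10))**2 = (-77 + (-11 - 60))**2 = (-77 - 71)**2 = (-148)**2 = 21904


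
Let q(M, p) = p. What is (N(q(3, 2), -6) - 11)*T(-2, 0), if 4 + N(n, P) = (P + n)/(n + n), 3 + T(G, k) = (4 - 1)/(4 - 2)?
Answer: 24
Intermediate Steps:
T(G, k) = -3/2 (T(G, k) = -3 + (4 - 1)/(4 - 2) = -3 + 3/2 = -3/2)
N(n, P) = -4 + (P + n)/(2*n) (N(n, P) = -4 + (P + n)/(n + n) = -4 + (P + n)/((2*n)) = -4 + (P + n)*(1/(2*n)) = -4 + (P + n)/(2*n))
(N(q(3, 2), -6) - 11)*T(-2, 0) = ((½)*(-6 - 7*2)/2 - 11)*(-3/2) = ((½)*(½)*(-6 - 14) - 11)*(-3/2) = ((½)*(½)*(-20) - 11)*(-3/2) = (-5 - 11)*(-3/2) = -16*(-3/2) = 24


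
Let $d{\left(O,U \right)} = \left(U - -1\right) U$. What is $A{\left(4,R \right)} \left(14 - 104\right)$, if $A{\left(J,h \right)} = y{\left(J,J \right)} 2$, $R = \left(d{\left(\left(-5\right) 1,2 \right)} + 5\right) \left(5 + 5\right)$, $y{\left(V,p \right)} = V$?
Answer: $-720$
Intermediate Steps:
$d{\left(O,U \right)} = U \left(1 + U\right)$ ($d{\left(O,U \right)} = \left(U + 1\right) U = \left(1 + U\right) U = U \left(1 + U\right)$)
$R = 110$ ($R = \left(2 \left(1 + 2\right) + 5\right) \left(5 + 5\right) = \left(2 \cdot 3 + 5\right) 10 = \left(6 + 5\right) 10 = 11 \cdot 10 = 110$)
$A{\left(J,h \right)} = 2 J$ ($A{\left(J,h \right)} = J 2 = 2 J$)
$A{\left(4,R \right)} \left(14 - 104\right) = 2 \cdot 4 \left(14 - 104\right) = 8 \left(-90\right) = -720$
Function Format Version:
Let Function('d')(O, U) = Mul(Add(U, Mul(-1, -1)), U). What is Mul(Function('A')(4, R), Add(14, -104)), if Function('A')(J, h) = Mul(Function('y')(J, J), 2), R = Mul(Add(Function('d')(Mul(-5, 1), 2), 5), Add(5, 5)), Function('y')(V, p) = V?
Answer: -720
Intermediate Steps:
Function('d')(O, U) = Mul(U, Add(1, U)) (Function('d')(O, U) = Mul(Add(U, 1), U) = Mul(Add(1, U), U) = Mul(U, Add(1, U)))
R = 110 (R = Mul(Add(Mul(2, Add(1, 2)), 5), Add(5, 5)) = Mul(Add(Mul(2, 3), 5), 10) = Mul(Add(6, 5), 10) = Mul(11, 10) = 110)
Function('A')(J, h) = Mul(2, J) (Function('A')(J, h) = Mul(J, 2) = Mul(2, J))
Mul(Function('A')(4, R), Add(14, -104)) = Mul(Mul(2, 4), Add(14, -104)) = Mul(8, -90) = -720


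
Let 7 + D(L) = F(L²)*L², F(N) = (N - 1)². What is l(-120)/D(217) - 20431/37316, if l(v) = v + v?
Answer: -2133190205721040919/3896144374546139044 ≈ -0.54751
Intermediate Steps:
l(v) = 2*v
F(N) = (-1 + N)²
D(L) = -7 + L²*(-1 + L²)² (D(L) = -7 + (-1 + L²)²*L² = -7 + L²*(-1 + L²)²)
l(-120)/D(217) - 20431/37316 = (2*(-120))/(-7 + 217²*(-1 + 217²)²) - 20431/37316 = -240/(-7 + 47089*(-1 + 47089)²) - 20431*1/37316 = -240/(-7 + 47089*47088²) - 20431/37316 = -240/(-7 + 47089*2217279744) - 20431/37316 = -240/(-7 + 104409485865216) - 20431/37316 = -240/104409485865209 - 20431/37316 = -2133190205721040919/3896144374546139044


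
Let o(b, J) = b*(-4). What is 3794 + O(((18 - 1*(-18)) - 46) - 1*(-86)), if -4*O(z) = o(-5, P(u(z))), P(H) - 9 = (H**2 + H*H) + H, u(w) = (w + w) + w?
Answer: 3789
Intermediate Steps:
u(w) = 3*w (u(w) = 2*w + w = 3*w)
P(H) = 9 + H + 2*H**2 (P(H) = 9 + ((H**2 + H*H) + H) = 9 + ((H**2 + H**2) + H) = 9 + (2*H**2 + H) = 9 + (H + 2*H**2) = 9 + H + 2*H**2)
o(b, J) = -4*b
O(z) = -5 (O(z) = -(-1)*(-5) = -1/4*20 = -5)
3794 + O(((18 - 1*(-18)) - 46) - 1*(-86)) = 3794 - 5 = 3789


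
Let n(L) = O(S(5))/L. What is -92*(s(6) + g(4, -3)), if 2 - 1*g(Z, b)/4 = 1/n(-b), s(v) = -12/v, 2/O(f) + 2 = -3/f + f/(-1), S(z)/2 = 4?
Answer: -6279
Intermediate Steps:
S(z) = 8 (S(z) = 2*4 = 8)
O(f) = 2/(-2 - f - 3/f) (O(f) = 2/(-2 + (-3/f + f/(-1))) = 2/(-2 + (-3/f + f*(-1))) = 2/(-2 + (-3/f - f)) = 2/(-2 + (-f - 3/f)) = 2/(-2 - f - 3/f))
n(L) = -16/(83*L) (n(L) = (-2*8/(3 + 8**2 + 2*8))/L = (-2*8/(3 + 64 + 16))/L = (-2*8/83)/L = (-2*8*1/83)/L = -16/(83*L))
g(Z, b) = 8 - 83*b/4 (g(Z, b) = 8 - 4*83*b/16 = 8 - 83*b/4)
-92*(s(6) + g(4, -3)) = -92*(-12/6 + (8 - 83/4*(-3))) = -92*(-12*1/6 + (8 + 249/4)) = -92*(-2 + 281/4) = -92*273/4 = -6279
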